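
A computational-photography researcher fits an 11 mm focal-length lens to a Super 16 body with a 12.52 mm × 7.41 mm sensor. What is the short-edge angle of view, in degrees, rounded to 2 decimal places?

Angle of view α = 2·arctan(h/2f) with h = 7.41 mm and f = 11 mm.
h/2f = 0.33682; arctan(0.33682) ≈ 18.6145°, so α ≈ 37.2289°.

37.23°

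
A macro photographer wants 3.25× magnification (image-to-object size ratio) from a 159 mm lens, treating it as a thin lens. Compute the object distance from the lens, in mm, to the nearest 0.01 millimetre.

With m = dᵢ/dₒ and 1/f = 1/dₒ + 1/dᵢ, substituting dᵢ = m·dₒ gives 1/f = (1 + 1/m)/dₒ, hence dₒ = f·(1 + 1/m).
dₒ = 159 × (1 + 1/3.25) = 159 × 1.30769 ≈ 207.923 mm.

207.92 mm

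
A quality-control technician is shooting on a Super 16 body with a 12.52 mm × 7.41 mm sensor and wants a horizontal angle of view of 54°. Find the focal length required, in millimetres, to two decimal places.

12.29 mm

From α = 2·arctan(w/2f) we get f = w / (2·tan(α/2)).
With w = 12.52 mm and α/2 = 27°, tan(α/2) ≈ 0.50953, so f ≈ 12.52 / 1.01905 ≈ 12.2859 mm.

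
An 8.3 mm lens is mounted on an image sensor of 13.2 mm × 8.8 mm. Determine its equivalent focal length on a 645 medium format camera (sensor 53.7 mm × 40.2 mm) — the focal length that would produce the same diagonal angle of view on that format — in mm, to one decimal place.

35.1 mm

Sensor diagonal = √(13.2² + 8.8²) = √251.6800 ≈ 15.8644 mm.
Sensor diagonal = √(53.7² + 40.2²) = √4499.7300 ≈ 67.0800 mm.
Equal angle of view means equal diagonal/f ratio, so f₂ = f₁ · (diagonal₂/diagonal₁) = 8.3 × 67.0800/15.8644.
f₂ = 8.3 × 4.22833 ≈ 35.095 mm.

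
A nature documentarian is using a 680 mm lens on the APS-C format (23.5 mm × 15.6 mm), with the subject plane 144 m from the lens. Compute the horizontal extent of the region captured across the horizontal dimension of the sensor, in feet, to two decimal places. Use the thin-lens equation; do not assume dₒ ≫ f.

dₒ: 144 m = 144000 mm.
Similar triangles through the lens centre give W/dₒ = w/dᵢ; with 1/f = 1/dₒ + 1/dᵢ this gives W = w·(dₒ − f)/f.
W = 23.5 mm × (144000 − 680) / 680 = 23.5 × 210.7647 ≈ 4952.971 mm = 4952.971/304.8 ft = 16.2499 ft.

16.25 ft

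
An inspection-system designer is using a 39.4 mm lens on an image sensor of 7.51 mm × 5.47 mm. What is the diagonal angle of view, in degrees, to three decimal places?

13.449°

Sensor diagonal = √(7.51² + 5.47²) = √86.3210 ≈ 9.2909 mm.
Angle of view α = 2·arctan(d/2f) with d = 9.2909 mm and f = 39.4 mm.
d/2f = 0.11790; arctan(0.11790) ≈ 6.7244°, so α ≈ 13.4488°.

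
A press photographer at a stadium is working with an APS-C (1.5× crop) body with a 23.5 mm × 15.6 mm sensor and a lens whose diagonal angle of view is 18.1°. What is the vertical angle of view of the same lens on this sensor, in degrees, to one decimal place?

10.1°

Sensor diagonal = √(23.5² + 15.6²) = √795.6100 ≈ 28.2066 mm.
From the diagonal AOV: f = 28.2066 / (2·tan(9.05°)) = 28.2066 / 0.31856 ≈ 88.5444 mm.
Vertical AOV = 2·arctan(15.6 / (2 × 88.5444)) = 2·arctan(0.08809) ≈ 10.0685°.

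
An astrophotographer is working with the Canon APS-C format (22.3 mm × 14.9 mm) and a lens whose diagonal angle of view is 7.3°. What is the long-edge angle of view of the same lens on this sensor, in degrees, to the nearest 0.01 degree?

6.07°

Sensor diagonal = √(22.3² + 14.9²) = √719.3000 ≈ 26.8198 mm.
From the diagonal AOV: f = 26.8198 / (2·tan(3.65°)) = 26.8198 / 0.12758 ≈ 210.2165 mm.
Long-edge AOV = 2·arctan(22.3 / (2 × 210.2165)) = 2·arctan(0.05304) ≈ 6.0723°.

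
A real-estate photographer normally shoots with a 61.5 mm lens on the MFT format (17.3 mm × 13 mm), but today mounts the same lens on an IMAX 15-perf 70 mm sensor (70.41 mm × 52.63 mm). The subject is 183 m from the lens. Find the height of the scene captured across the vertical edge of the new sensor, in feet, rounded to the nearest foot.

514 ft

The focal length stays 61.5 mm; the relevant sensor dimension is now h = 52.63 mm. Object distance dₒ = 183 m = 183000 mm.
Thin-lens field height W = h·(dₒ − f)/f = 52.63 × (183000 − 61.5)/61.5 ≈ 156553.711 mm = 156553.711/304.8 ft = 513.628 ft.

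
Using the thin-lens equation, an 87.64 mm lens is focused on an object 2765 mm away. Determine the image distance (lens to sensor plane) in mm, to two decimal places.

90.51 mm

1/dᵢ = 1/f − 1/dₒ = 1/87.64 − 1/2765 = 0.0110487 mm⁻¹.
dᵢ = 1/0.0110487 ≈ 90.5088 mm.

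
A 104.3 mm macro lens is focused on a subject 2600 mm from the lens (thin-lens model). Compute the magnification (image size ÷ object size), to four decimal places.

Thin lens: 1/f = 1/dₒ + 1/dᵢ → 1/dᵢ = 1/104.3 − 1/2600 = 0.0092031 mm⁻¹, so dᵢ ≈ 108.6589 mm.
Magnification m = dᵢ/dₒ = 108.6589/2600 ≈ 0.04179.

0.0418×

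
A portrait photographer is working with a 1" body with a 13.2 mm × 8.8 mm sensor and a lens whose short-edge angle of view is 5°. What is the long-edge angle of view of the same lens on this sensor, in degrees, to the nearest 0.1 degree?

From the short-edge AOV: f = 8.8 / (2·tan(2.5°)) = 8.8 / 0.08732 ≈ 100.7766 mm.
Long-edge AOV = 2·arctan(13.2 / (2 × 100.7766)) = 2·arctan(0.06549) ≈ 7.4941°.

7.5°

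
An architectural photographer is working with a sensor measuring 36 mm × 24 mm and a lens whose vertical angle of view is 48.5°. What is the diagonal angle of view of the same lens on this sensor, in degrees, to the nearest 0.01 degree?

From the vertical AOV: f = 24 / (2·tan(24.25°)) = 24 / 0.90093 ≈ 26.6390 mm.
Sensor diagonal = √(36² + 24²) = √1872.0000 ≈ 43.2666 mm.
Diagonal AOV = 2·arctan(43.2666 / (2 × 26.6390)) = 2·arctan(0.81209) ≈ 78.1595°.

78.16°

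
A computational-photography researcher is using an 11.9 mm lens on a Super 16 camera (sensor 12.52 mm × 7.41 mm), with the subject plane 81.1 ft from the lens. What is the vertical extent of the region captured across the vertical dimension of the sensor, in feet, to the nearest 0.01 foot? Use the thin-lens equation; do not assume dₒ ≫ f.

50.48 ft

dₒ: 81.1 ft × 304.8 mm/ft = 24719.28 mm.
Similar triangles through the lens centre give W/dₒ = h/dᵢ; with 1/f = 1/dₒ + 1/dᵢ this gives W = h·(dₒ − f)/f.
W = 7.41 mm × (24719.3 − 11.9) / 11.9 = 7.41 × 2076.2504 ≈ 15385.015 mm = 15385.015/304.8 ft = 50.4758 ft.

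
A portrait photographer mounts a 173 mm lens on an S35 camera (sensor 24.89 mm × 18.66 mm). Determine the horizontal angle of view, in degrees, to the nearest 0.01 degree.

Angle of view α = 2·arctan(w/2f) with w = 24.89 mm and f = 173 mm.
w/2f = 0.07194; arctan(0.07194) ≈ 4.1146°, so α ≈ 8.2291°.

8.23°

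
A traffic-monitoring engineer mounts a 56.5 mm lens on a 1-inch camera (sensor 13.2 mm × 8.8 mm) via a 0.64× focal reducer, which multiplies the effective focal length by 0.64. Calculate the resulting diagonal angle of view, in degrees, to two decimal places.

24.75°

Effective focal length f = 56.5 × 0.64 = 36.16 mm.
Sensor diagonal = √(13.2² + 8.8²) = √251.6800 ≈ 15.8644 mm.
α = 2·arctan(15.864 / (2 × 36.16)) = 2·arctan(0.21936) ≈ 24.7453°.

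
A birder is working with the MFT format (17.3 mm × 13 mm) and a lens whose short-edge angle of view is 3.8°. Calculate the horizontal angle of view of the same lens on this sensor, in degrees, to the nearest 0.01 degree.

From the short-edge AOV: f = 13 / (2·tan(1.9°)) = 13 / 0.06635 ≈ 195.9400 mm.
Horizontal AOV = 2·arctan(17.3 / (2 × 195.9400)) = 2·arctan(0.04415) ≈ 5.0555°.

5.06°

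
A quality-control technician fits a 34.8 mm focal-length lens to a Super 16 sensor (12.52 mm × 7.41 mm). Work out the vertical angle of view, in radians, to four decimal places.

0.2121 rad

Angle of view α = 2·arctan(h/2f) with h = 7.41 mm and f = 34.8 mm.
h/2f = 0.10647; arctan(0.10647) ≈ 0.1061 rad, so α ≈ 0.2121 rad.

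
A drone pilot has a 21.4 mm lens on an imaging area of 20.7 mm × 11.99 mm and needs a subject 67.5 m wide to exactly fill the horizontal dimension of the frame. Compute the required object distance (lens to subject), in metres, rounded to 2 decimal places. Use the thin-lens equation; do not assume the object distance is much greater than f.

69.80 m

W: 67.5 m = 67500 mm.
Magnification m = w/W = dᵢ/dₒ; combined with 1/f = 1/dₒ + 1/dᵢ this gives dₒ = f·(1 + W/w).
dₒ = 21.4 mm × (1 + 67500/20.7) = 21.4 × 3261.8696 ≈ 69804.009 mm = 69.804 m.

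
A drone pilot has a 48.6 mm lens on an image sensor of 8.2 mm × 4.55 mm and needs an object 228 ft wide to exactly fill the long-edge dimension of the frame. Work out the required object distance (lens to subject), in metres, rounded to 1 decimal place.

411.9 m

W: 228 ft × 304.8 mm/ft = 69494.40 mm.
Magnification m = w/W = dᵢ/dₒ; combined with 1/f = 1/dₒ + 1/dᵢ this gives dₒ = f·(1 + W/w).
dₒ = 48.6 mm × (1 + 69494.4/8.2) = 48.6 × 8475.9266 ≈ 411930.031 mm = 411.93 m.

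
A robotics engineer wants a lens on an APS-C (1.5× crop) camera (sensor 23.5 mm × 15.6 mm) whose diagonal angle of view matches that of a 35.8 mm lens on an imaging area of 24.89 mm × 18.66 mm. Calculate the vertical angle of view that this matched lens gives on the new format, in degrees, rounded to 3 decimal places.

27.023°

Sensor diagonal = √(24.89² + 18.66²) = √967.7077 ≈ 31.1080 mm.
Sensor diagonal = √(23.5² + 15.6²) = √795.6100 ≈ 28.2066 mm.
Equal diagonal AOV ⇒ f₂ = f₁ · 28.2066/31.1080 = 35.8 × 0.90673 ≈ 32.4609 mm.
Vertical AOV on the new format = 2·arctan(15.6 / (2 × 32.4609)) = 2·arctan(0.24029) ≈ 27.0228°.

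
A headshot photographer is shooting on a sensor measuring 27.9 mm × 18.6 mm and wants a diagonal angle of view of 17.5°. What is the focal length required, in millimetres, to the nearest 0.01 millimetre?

108.93 mm

Sensor diagonal = √(27.9² + 18.6²) = √1124.3700 ≈ 33.5316 mm.
From α = 2·arctan(d/2f) we get f = d / (2·tan(α/2)).
With d = 33.5316 mm and α/2 = 8.75°, tan(α/2) ≈ 0.15391, so f ≈ 33.5316 / 0.30783 ≈ 108.9292 mm.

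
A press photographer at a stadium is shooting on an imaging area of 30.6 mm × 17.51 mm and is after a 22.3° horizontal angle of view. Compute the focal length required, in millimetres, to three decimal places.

From α = 2·arctan(w/2f) we get f = w / (2·tan(α/2)).
With w = 30.6 mm and α/2 = 11.15°, tan(α/2) ≈ 0.19710, so f ≈ 30.6 / 0.39420 ≈ 77.6261 mm.

77.626 mm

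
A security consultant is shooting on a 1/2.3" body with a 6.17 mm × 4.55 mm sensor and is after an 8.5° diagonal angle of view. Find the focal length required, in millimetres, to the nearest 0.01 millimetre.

Sensor diagonal = √(6.17² + 4.55²) = √58.7714 ≈ 7.6663 mm.
From α = 2·arctan(d/2f) we get f = d / (2·tan(α/2)).
With d = 7.6663 mm and α/2 = 4.25°, tan(α/2) ≈ 0.07431, so f ≈ 7.6663 / 0.14863 ≈ 51.5809 mm.

51.58 mm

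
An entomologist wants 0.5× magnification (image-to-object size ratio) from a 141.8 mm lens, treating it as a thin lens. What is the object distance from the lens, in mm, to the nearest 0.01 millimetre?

With m = dᵢ/dₒ and 1/f = 1/dₒ + 1/dᵢ, substituting dᵢ = m·dₒ gives 1/f = (1 + 1/m)/dₒ, hence dₒ = f·(1 + 1/m).
dₒ = 141.8 × (1 + 1/0.5) = 141.8 × 3.00000 ≈ 425.400 mm.

425.40 mm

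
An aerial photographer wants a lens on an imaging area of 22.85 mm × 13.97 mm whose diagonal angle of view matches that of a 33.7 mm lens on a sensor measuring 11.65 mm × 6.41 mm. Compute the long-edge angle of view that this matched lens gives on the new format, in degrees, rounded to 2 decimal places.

Sensor diagonal = √(11.65² + 6.41²) = √176.8106 ≈ 13.2970 mm.
Sensor diagonal = √(22.85² + 13.97²) = √717.2834 ≈ 26.7821 mm.
Equal diagonal AOV ⇒ f₂ = f₁ · 26.7821/13.2970 = 33.7 × 2.01415 ≈ 67.8768 mm.
Long-edge AOV on the new format = 2·arctan(22.85 / (2 × 67.8768)) = 2·arctan(0.16832) ≈ 19.1089°.

19.11°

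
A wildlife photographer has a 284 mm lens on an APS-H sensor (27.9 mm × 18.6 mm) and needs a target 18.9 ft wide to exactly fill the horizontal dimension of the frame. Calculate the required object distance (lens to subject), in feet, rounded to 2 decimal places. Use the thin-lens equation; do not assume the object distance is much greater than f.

W: 18.9 ft × 304.8 mm/ft = 5760.72 mm.
Magnification m = w/W = dᵢ/dₒ; combined with 1/f = 1/dₒ + 1/dᵢ this gives dₒ = f·(1 + W/w).
dₒ = 284 mm × (1 + 5760.72/27.9) = 284 × 207.4774 ≈ 58923.585 mm = 58923.585/304.8 ft = 193.319 ft.

193.32 ft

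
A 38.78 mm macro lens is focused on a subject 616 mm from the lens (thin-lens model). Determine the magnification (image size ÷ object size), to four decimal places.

Thin lens: 1/f = 1/dₒ + 1/dᵢ → 1/dᵢ = 1/38.78 − 1/616 = 0.0241631 mm⁻¹, so dᵢ ≈ 41.3854 mm.
Magnification m = dᵢ/dₒ = 41.3854/616 ≈ 0.06718.

0.0672×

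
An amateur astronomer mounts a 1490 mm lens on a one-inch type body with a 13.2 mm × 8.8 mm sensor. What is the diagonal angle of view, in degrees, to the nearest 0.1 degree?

0.6°

Sensor diagonal = √(13.2² + 8.8²) = √251.6800 ≈ 15.8644 mm.
Angle of view α = 2·arctan(d/2f) with d = 15.8644 mm and f = 1490 mm.
d/2f = 0.00532; arctan(0.00532) ≈ 0.3050°, so α ≈ 0.6100°.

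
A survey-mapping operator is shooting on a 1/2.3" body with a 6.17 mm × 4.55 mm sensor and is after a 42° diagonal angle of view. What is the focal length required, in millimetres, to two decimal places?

Sensor diagonal = √(6.17² + 4.55²) = √58.7714 ≈ 7.6663 mm.
From α = 2·arctan(d/2f) we get f = d / (2·tan(α/2)).
With d = 7.6663 mm and α/2 = 21°, tan(α/2) ≈ 0.38386, so f ≈ 7.6663 / 0.76773 ≈ 9.9856 mm.

9.99 mm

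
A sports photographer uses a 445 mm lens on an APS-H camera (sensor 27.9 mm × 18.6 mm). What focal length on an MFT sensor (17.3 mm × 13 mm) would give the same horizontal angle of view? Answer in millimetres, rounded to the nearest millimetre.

276 mm

Equal angle of view means equal width/f ratio, so f₂ = f₁ · (width₂/width₁) = 445 × 17.3/27.9.
f₂ = 445 × 0.62007 ≈ 275.932 mm.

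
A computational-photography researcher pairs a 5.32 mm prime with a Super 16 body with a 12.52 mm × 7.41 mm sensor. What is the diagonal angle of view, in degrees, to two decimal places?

107.64°

Sensor diagonal = √(12.52² + 7.41²) = √211.6585 ≈ 14.5485 mm.
Angle of view α = 2·arctan(d/2f) with d = 14.5485 mm and f = 5.32 mm.
d/2f = 1.36734; arctan(1.36734) ≈ 53.8202°, so α ≈ 107.6404°.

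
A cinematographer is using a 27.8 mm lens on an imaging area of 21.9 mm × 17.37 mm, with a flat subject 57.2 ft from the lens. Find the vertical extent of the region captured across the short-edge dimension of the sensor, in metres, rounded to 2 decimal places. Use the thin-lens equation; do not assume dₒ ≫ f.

10.88 m

dₒ: 57.2 ft × 304.8 mm/ft = 17434.56 mm.
Similar triangles through the lens centre give W/dₒ = h/dᵢ; with 1/f = 1/dₒ + 1/dᵢ this gives W = h·(dₒ − f)/f.
W = 17.37 mm × (17434.6 − 27.8) / 27.8 = 17.37 × 626.1424 ≈ 10876.094 mm = 10.8761 m.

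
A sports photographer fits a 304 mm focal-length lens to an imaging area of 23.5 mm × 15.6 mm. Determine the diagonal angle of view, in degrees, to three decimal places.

Sensor diagonal = √(23.5² + 15.6²) = √795.6100 ≈ 28.2066 mm.
Angle of view α = 2·arctan(d/2f) with d = 28.2066 mm and f = 304 mm.
d/2f = 0.04639; arctan(0.04639) ≈ 2.6562°, so α ≈ 5.3124°.

5.312°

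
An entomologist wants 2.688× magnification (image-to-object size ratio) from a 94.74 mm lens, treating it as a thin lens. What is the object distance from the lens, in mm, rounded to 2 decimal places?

With m = dᵢ/dₒ and 1/f = 1/dₒ + 1/dᵢ, substituting dᵢ = m·dₒ gives 1/f = (1 + 1/m)/dₒ, hence dₒ = f·(1 + 1/m).
dₒ = 94.74 × (1 + 1/2.688) = 94.74 × 1.37202 ≈ 129.986 mm.

129.99 mm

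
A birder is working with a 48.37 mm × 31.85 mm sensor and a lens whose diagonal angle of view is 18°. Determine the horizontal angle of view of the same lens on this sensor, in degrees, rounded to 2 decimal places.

Sensor diagonal = √(48.37² + 31.85²) = √3354.0794 ≈ 57.9144 mm.
From the diagonal AOV: f = 57.9144 / (2·tan(9°)) = 57.9144 / 0.31677 ≈ 182.8286 mm.
Horizontal AOV = 2·arctan(48.37 / (2 × 182.8286)) = 2·arctan(0.13228) ≈ 15.0709°.

15.07°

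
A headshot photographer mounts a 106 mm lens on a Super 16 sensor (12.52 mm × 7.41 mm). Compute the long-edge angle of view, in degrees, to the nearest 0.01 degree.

Angle of view α = 2·arctan(w/2f) with w = 12.52 mm and f = 106 mm.
w/2f = 0.05906; arctan(0.05906) ≈ 3.3798°, so α ≈ 6.7595°.

6.76°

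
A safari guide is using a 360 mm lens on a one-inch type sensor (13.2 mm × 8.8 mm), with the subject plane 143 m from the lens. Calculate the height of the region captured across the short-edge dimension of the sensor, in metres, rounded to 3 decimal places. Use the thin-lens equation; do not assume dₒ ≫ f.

3.487 m

dₒ: 143 m = 143000 mm.
Similar triangles through the lens centre give W/dₒ = h/dᵢ; with 1/f = 1/dₒ + 1/dᵢ this gives W = h·(dₒ − f)/f.
W = 8.8 mm × (143000 − 360) / 360 = 8.8 × 396.2222 ≈ 3486.756 mm = 3.48676 m.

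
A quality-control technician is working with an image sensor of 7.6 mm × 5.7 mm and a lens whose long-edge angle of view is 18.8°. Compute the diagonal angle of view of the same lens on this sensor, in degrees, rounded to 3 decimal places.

23.383°

From the long-edge AOV: f = 7.6 / (2·tan(9.4°)) = 7.6 / 0.33110 ≈ 22.9539 mm.
Sensor diagonal = √(7.6² + 5.7²) = √90.2500 ≈ 9.5000 mm.
Diagonal AOV = 2·arctan(9.5000 / (2 × 22.9539)) = 2·arctan(0.20694) ≈ 23.3831°.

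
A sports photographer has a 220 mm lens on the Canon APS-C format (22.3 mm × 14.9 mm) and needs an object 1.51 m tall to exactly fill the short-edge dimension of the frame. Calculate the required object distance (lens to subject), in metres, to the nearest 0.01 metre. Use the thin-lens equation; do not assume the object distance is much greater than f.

W: 1.51 m = 1510 mm.
Magnification m = h/W = dᵢ/dₒ; combined with 1/f = 1/dₒ + 1/dᵢ this gives dₒ = f·(1 + W/h).
dₒ = 220 mm × (1 + 1510/14.9) = 220 × 102.3423 ≈ 22515.302 mm = 22.5153 m.

22.52 m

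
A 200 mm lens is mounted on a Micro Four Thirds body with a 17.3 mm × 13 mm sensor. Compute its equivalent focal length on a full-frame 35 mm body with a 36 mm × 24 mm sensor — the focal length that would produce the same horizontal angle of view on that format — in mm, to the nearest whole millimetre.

416 mm

Equal angle of view means equal width/f ratio, so f₂ = f₁ · (width₂/width₁) = 200 × 36/17.3.
f₂ = 200 × 2.08092 ≈ 416.185 mm.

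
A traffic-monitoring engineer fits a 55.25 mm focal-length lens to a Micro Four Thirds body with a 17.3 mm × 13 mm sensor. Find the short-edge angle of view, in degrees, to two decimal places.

Angle of view α = 2·arctan(h/2f) with h = 13 mm and f = 55.25 mm.
h/2f = 0.11765; arctan(0.11765) ≈ 6.7098°, so α ≈ 13.4197°.

13.42°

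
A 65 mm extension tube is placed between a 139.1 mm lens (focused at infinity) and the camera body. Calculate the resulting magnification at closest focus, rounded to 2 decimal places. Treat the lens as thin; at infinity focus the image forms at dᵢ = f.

The tube moves the image plane from f to f + e, so dᵢ = 139.1 + 65 = 204.1 mm. Focus is achieved when 1/f = 1/dₒ + 1/dᵢ, giving dₒ = 1/(1/f − 1/(f+e)).
Magnification m = dᵢ/dₒ = (f+e)·(1/f − 1/(f+e)) = e/f = 65/139.1 ≈ 0.4673.

0.47×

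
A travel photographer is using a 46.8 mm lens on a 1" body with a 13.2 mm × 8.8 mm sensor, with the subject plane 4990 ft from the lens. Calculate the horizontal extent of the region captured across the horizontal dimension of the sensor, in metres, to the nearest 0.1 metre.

dₒ: 4990 ft × 304.8 mm/ft = 1520951.95 mm.
Similar triangles through the lens centre give W/dₒ = w/dᵢ; with 1/f = 1/dₒ + 1/dᵢ this gives W = w·(dₒ − f)/f.
W = 13.2 mm × (1.52095e+06 − 46.8) / 46.8 = 13.2 × 32497.9733 ≈ 428973.248 mm = 428.973 m.

429.0 m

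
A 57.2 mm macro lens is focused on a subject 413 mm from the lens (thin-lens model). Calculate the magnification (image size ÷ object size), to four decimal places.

0.1608×

Thin lens: 1/f = 1/dₒ + 1/dᵢ → 1/dᵢ = 1/57.2 − 1/413 = 0.0150612 mm⁻¹, so dᵢ ≈ 66.3957 mm.
Magnification m = dᵢ/dₒ = 66.3957/413 ≈ 0.16076.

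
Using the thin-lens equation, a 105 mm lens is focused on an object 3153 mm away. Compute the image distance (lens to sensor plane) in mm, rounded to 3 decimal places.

1/dᵢ = 1/f − 1/dₒ = 1/105 − 1/3153 = 0.0092067 mm⁻¹.
dᵢ = 1/0.0092067 ≈ 108.6171 mm.

108.617 mm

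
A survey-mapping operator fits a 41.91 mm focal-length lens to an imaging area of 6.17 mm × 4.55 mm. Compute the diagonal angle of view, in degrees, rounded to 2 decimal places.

10.45°

Sensor diagonal = √(6.17² + 4.55²) = √58.7714 ≈ 7.6663 mm.
Angle of view α = 2·arctan(d/2f) with d = 7.6663 mm and f = 41.91 mm.
d/2f = 0.09146; arctan(0.09146) ≈ 5.2258°, so α ≈ 10.4516°.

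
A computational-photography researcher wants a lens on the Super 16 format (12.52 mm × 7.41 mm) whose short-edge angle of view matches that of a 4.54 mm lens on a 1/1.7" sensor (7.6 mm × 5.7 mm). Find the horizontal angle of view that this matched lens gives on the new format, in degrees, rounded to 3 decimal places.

93.372°

Equal short-edge AOV ⇒ f₂ = f₁ · 7.41/5.7 = 4.54 × 1.30000 ≈ 5.9020 mm.
Horizontal AOV on the new format = 2·arctan(12.52 / (2 × 5.9020)) = 2·arctan(1.06066) ≈ 93.3721°.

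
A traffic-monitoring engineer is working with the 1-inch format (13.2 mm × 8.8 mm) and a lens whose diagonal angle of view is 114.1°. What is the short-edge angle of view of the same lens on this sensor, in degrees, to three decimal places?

81.114°

Sensor diagonal = √(13.2² + 8.8²) = √251.6800 ≈ 15.8644 mm.
From the diagonal AOV: f = 15.8644 / (2·tan(57.05°)) = 15.8644 / 3.08562 ≈ 5.1414 mm.
Short-edge AOV = 2·arctan(8.8 / (2 × 5.1414)) = 2·arctan(0.85580) ≈ 81.1137°.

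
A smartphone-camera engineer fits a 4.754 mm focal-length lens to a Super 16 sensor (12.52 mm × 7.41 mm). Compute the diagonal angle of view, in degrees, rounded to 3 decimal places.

113.668°

Sensor diagonal = √(12.52² + 7.41²) = √211.6585 ≈ 14.5485 mm.
Angle of view α = 2·arctan(d/2f) with d = 14.5485 mm and f = 4.754 mm.
d/2f = 1.53013; arctan(1.53013) ≈ 56.8338°, so α ≈ 113.6677°.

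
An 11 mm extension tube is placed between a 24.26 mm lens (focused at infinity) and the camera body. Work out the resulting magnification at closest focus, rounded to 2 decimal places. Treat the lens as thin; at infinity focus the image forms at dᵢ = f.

0.45×

The tube moves the image plane from f to f + e, so dᵢ = 24.26 + 11 = 35.26 mm. Focus is achieved when 1/f = 1/dₒ + 1/dᵢ, giving dₒ = 1/(1/f − 1/(f+e)).
Magnification m = dᵢ/dₒ = (f+e)·(1/f − 1/(f+e)) = e/f = 11/24.26 ≈ 0.4534.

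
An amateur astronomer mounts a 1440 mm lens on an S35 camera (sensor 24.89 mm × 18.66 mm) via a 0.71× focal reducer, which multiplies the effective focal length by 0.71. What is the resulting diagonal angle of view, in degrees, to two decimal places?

1.74°

Effective focal length f = 1440 × 0.71 = 1022.4 mm.
Sensor diagonal = √(24.89² + 18.66²) = √967.7077 ≈ 31.1080 mm.
α = 2·arctan(31.108 / (2 × 1022.4)) = 2·arctan(0.01521) ≈ 1.7432°.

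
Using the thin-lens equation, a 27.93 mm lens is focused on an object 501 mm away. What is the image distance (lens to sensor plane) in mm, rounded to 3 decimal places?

1/dᵢ = 1/f − 1/dₒ = 1/27.93 − 1/501 = 0.0338078 mm⁻¹.
dᵢ = 1/0.0338078 ≈ 29.5790 mm.

29.579 mm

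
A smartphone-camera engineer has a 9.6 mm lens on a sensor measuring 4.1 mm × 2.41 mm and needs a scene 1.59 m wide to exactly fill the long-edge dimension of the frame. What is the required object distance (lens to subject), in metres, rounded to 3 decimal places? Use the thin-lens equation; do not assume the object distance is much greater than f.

W: 1.59 m = 1590 mm.
Magnification m = w/W = dᵢ/dₒ; combined with 1/f = 1/dₒ + 1/dᵢ this gives dₒ = f·(1 + W/w).
dₒ = 9.6 mm × (1 + 1590/4.1) = 9.6 × 388.8049 ≈ 3732.527 mm = 3.73253 m.

3.733 m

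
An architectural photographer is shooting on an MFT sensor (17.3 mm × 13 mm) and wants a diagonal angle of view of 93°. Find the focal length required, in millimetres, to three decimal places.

Sensor diagonal = √(17.3² + 13²) = √468.2900 ≈ 21.6400 mm.
From α = 2·arctan(d/2f) we get f = d / (2·tan(α/2)).
With d = 21.6400 mm and α/2 = 46.5°, tan(α/2) ≈ 1.05378, so f ≈ 21.6400 / 2.10756 ≈ 10.2678 mm.

10.268 mm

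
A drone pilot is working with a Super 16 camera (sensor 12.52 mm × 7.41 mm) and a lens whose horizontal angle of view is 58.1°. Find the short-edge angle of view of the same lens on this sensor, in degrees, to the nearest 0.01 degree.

From the horizontal AOV: f = 12.52 / (2·tan(29.05°)) = 12.52 / 1.11090 ≈ 11.2701 mm.
Short-edge AOV = 2·arctan(7.41 / (2 × 11.2701)) = 2·arctan(0.32875) ≈ 36.3960°.

36.40°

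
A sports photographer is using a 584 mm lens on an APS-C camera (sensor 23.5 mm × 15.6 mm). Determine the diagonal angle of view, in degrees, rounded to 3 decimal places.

2.767°

Sensor diagonal = √(23.5² + 15.6²) = √795.6100 ≈ 28.2066 mm.
Angle of view α = 2·arctan(d/2f) with d = 28.2066 mm and f = 584 mm.
d/2f = 0.02415; arctan(0.02415) ≈ 1.3834°, so α ≈ 2.7668°.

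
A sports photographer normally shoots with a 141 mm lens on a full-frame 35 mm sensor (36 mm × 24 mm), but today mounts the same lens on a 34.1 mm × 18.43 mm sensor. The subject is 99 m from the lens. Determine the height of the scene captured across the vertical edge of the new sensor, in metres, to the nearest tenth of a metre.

12.9 m

The focal length stays 141 mm; the relevant sensor dimension is now h = 18.43 mm. Object distance dₒ = 99 m = 99000 mm.
Thin-lens field height W = h·(dₒ − f)/f = 18.43 × (99000 − 141)/141 ≈ 12921.783 mm = 12.9218 m.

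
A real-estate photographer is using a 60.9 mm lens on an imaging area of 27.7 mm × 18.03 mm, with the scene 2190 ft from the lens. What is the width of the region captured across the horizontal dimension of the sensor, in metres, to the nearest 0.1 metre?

dₒ: 2190 ft × 304.8 mm/ft = 667511.98 mm.
Similar triangles through the lens centre give W/dₒ = w/dᵢ; with 1/f = 1/dₒ + 1/dᵢ this gives W = w·(dₒ − f)/f.
W = 27.7 mm × (667512 − 60.9) / 60.9 = 27.7 × 10959.7878 ≈ 303586.123 mm = 303.586 m.

303.6 m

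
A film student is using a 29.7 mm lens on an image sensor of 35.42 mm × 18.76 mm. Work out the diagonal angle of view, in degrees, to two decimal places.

Sensor diagonal = √(35.42² + 18.76²) = √1606.5140 ≈ 40.0813 mm.
Angle of view α = 2·arctan(d/2f) with d = 40.0813 mm and f = 29.7 mm.
d/2f = 0.67477; arctan(0.67477) ≈ 34.0103°, so α ≈ 68.0206°.

68.02°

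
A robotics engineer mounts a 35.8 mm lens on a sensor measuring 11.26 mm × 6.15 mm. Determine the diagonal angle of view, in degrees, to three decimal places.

20.318°

Sensor diagonal = √(11.26² + 6.15²) = √164.6101 ≈ 12.8300 mm.
Angle of view α = 2·arctan(d/2f) with d = 12.8300 mm and f = 35.8 mm.
d/2f = 0.17919; arctan(0.17919) ≈ 10.1590°, so α ≈ 20.3181°.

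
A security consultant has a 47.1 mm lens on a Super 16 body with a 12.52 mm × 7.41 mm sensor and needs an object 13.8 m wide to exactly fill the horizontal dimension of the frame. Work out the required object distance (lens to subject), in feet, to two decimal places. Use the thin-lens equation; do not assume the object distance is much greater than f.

170.48 ft

W: 13.8 m = 13800 mm.
Magnification m = w/W = dᵢ/dₒ; combined with 1/f = 1/dₒ + 1/dᵢ this gives dₒ = f·(1 + W/w).
dₒ = 47.1 mm × (1 + 13800/12.52) = 47.1 × 1103.2364 ≈ 51962.435 mm = 51962.435/304.8 ft = 170.48 ft.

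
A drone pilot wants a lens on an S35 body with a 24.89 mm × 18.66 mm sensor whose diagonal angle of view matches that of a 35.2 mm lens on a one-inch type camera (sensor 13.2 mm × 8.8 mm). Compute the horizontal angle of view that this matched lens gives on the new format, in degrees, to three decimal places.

Sensor diagonal = √(13.2² + 8.8²) = √251.6800 ≈ 15.8644 mm.
Sensor diagonal = √(24.89² + 18.66²) = √967.7077 ≈ 31.1080 mm.
Equal diagonal AOV ⇒ f₂ = f₁ · 31.1080/15.8644 = 35.2 × 1.96087 ≈ 69.0225 mm.
Horizontal AOV on the new format = 2·arctan(24.89 / (2 × 69.0225)) = 2·arctan(0.18030) ≈ 20.4416°.

20.442°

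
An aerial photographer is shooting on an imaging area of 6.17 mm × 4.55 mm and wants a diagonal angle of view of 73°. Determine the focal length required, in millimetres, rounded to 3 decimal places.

5.180 mm

Sensor diagonal = √(6.17² + 4.55²) = √58.7714 ≈ 7.6663 mm.
From α = 2·arctan(d/2f) we get f = d / (2·tan(α/2)).
With d = 7.6663 mm and α/2 = 36.5°, tan(α/2) ≈ 0.73996, so f ≈ 7.6663 / 1.47992 ≈ 5.1802 mm.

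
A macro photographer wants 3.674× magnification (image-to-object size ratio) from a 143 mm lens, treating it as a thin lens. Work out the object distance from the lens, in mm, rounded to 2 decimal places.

With m = dᵢ/dₒ and 1/f = 1/dₒ + 1/dᵢ, substituting dᵢ = m·dₒ gives 1/f = (1 + 1/m)/dₒ, hence dₒ = f·(1 + 1/m).
dₒ = 143 × (1 + 1/3.674) = 143 × 1.27218 ≈ 181.922 mm.

181.92 mm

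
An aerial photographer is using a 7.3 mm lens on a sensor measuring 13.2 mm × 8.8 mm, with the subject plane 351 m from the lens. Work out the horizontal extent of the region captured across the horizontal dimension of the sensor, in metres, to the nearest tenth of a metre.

dₒ: 351 m = 351000 mm.
Similar triangles through the lens centre give W/dₒ = w/dᵢ; with 1/f = 1/dₒ + 1/dᵢ this gives W = w·(dₒ − f)/f.
W = 13.2 mm × (351000 − 7.3) / 7.3 = 13.2 × 48081.1918 ≈ 634671.732 mm = 634.672 m.

634.7 m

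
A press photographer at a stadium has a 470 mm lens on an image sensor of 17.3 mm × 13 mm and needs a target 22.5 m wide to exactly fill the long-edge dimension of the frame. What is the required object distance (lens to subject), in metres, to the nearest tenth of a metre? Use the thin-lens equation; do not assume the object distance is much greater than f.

W: 22.5 m = 22500 mm.
Magnification m = w/W = dᵢ/dₒ; combined with 1/f = 1/dₒ + 1/dᵢ this gives dₒ = f·(1 + W/w).
dₒ = 470 mm × (1 + 22500/17.3) = 470 × 1301.5780 ≈ 611741.676 mm = 611.742 m.

611.7 m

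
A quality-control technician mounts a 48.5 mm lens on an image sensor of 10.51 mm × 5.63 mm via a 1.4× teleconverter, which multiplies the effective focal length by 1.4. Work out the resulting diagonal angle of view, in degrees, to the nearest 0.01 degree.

Effective focal length f = 48.5 × 1.4 = 67.9 mm.
Sensor diagonal = √(10.51² + 5.63²) = √142.1570 ≈ 11.9230 mm.
α = 2·arctan(11.923 / (2 × 67.9)) = 2·arctan(0.08780) ≈ 10.0352°.

10.04°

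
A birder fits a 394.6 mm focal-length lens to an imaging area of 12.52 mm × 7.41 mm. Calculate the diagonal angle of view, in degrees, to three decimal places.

Sensor diagonal = √(12.52² + 7.41²) = √211.6585 ≈ 14.5485 mm.
Angle of view α = 2·arctan(d/2f) with d = 14.5485 mm and f = 394.6 mm.
d/2f = 0.01843; arctan(0.01843) ≈ 1.0561°, so α ≈ 2.1122°.

2.112°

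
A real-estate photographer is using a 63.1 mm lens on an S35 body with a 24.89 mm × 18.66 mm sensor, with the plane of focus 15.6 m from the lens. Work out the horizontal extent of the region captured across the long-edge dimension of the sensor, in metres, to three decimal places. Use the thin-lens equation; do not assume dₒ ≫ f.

6.129 m

dₒ: 15.6 m = 15600 mm.
Similar triangles through the lens centre give W/dₒ = w/dᵢ; with 1/f = 1/dₒ + 1/dᵢ this gives W = w·(dₒ − f)/f.
W = 24.89 mm × (15600 − 63.1) / 63.1 = 24.89 × 246.2266 ≈ 6128.581 mm = 6.12858 m.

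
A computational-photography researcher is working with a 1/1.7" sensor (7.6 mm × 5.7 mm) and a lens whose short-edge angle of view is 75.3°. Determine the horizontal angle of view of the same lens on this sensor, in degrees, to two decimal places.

From the short-edge AOV: f = 5.7 / (2·tan(37.65°)) = 5.7 / 1.54299 ≈ 3.6941 mm.
Horizontal AOV = 2·arctan(7.6 / (2 × 3.6941)) = 2·arctan(1.02866) ≈ 91.6188°.

91.62°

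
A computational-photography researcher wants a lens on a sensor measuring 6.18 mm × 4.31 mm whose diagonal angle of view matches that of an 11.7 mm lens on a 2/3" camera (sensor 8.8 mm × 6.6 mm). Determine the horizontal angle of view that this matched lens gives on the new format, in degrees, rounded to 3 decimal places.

42.171°

Sensor diagonal = √(8.8² + 6.6²) = √121.0000 ≈ 11.0000 mm.
Sensor diagonal = √(6.18² + 4.31²) = √56.7685 ≈ 7.5345 mm.
Equal diagonal AOV ⇒ f₂ = f₁ · 7.5345/11.0000 = 11.7 × 0.68495 ≈ 8.0140 mm.
Horizontal AOV on the new format = 2·arctan(6.18 / (2 × 8.0140)) = 2·arctan(0.38558) ≈ 42.1710°.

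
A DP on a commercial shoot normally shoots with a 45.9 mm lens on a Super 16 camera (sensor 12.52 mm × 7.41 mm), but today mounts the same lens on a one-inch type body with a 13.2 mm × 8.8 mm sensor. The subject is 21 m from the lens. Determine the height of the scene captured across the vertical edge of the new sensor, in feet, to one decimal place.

13.2 ft

The focal length stays 45.9 mm; the relevant sensor dimension is now h = 8.8 mm. Object distance dₒ = 21 m = 21000 mm.
Thin-lens field height W = h·(dₒ − f)/f = 8.8 × (21000 − 45.9)/45.9 ≈ 4017.344 mm = 4017.344/304.8 ft = 13.1803 ft.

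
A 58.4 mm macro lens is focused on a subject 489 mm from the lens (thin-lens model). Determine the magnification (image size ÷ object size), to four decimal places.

Thin lens: 1/f = 1/dₒ + 1/dᵢ → 1/dᵢ = 1/58.4 − 1/489 = 0.0150783 mm⁻¹, so dᵢ ≈ 66.3205 mm.
Magnification m = dᵢ/dₒ = 66.3205/489 ≈ 0.13562.

0.1356×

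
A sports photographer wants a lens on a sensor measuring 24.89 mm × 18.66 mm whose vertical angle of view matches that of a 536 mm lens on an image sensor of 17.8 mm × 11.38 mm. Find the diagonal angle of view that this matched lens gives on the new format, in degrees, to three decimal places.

Equal vertical AOV ⇒ f₂ = f₁ · 18.66/11.38 = 536 × 1.63972 ≈ 878.8893 mm.
Sensor diagonal = √(24.89² + 18.66²) = √967.7077 ≈ 31.1080 mm.
Diagonal AOV on the new format = 2·arctan(31.1080 / (2 × 878.8893)) = 2·arctan(0.01770) ≈ 2.0278°.

2.028°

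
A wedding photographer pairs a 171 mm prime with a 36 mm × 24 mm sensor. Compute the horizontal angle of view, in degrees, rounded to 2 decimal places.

12.02°

Angle of view α = 2·arctan(w/2f) with w = 36 mm and f = 171 mm.
w/2f = 0.10526; arctan(0.10526) ≈ 6.0090°, so α ≈ 12.0180°.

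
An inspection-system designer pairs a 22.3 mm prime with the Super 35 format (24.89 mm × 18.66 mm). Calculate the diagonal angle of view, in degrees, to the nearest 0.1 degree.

Sensor diagonal = √(24.89² + 18.66²) = √967.7077 ≈ 31.1080 mm.
Angle of view α = 2·arctan(d/2f) with d = 31.1080 mm and f = 22.3 mm.
d/2f = 0.69749; arctan(0.69749) ≈ 34.8953°, so α ≈ 69.7907°.

69.8°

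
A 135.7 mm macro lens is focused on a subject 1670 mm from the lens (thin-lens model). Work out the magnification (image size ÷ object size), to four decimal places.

0.0884×

Thin lens: 1/f = 1/dₒ + 1/dᵢ → 1/dᵢ = 1/135.7 − 1/1670 = 0.0067704 mm⁻¹, so dᵢ ≈ 147.7019 mm.
Magnification m = dᵢ/dₒ = 147.7019/1670 ≈ 0.08844.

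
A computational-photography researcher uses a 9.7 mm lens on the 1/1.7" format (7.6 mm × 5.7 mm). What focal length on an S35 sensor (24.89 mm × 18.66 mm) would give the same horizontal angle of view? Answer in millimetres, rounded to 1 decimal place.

31.8 mm

Equal angle of view means equal width/f ratio, so f₂ = f₁ · (width₂/width₁) = 9.7 × 24.89/7.6.
f₂ = 9.7 × 3.27500 ≈ 31.768 mm.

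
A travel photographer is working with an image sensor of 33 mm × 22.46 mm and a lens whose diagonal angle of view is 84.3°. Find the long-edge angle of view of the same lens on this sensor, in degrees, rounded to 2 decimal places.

73.61°

Sensor diagonal = √(33² + 22.46²) = √1593.4516 ≈ 39.9181 mm.
From the diagonal AOV: f = 39.9181 / (2·tan(42.15°)) = 39.9181 / 1.81031 ≈ 22.0504 mm.
Long-edge AOV = 2·arctan(33 / (2 × 22.0504)) = 2·arctan(0.74829) ≈ 73.6140°.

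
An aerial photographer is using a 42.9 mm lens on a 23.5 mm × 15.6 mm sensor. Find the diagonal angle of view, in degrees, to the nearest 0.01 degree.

Sensor diagonal = √(23.5² + 15.6²) = √795.6100 ≈ 28.2066 mm.
Angle of view α = 2·arctan(d/2f) with d = 28.2066 mm and f = 42.9 mm.
d/2f = 0.32875; arctan(0.32875) ≈ 18.1982°, so α ≈ 36.3963°.

36.40°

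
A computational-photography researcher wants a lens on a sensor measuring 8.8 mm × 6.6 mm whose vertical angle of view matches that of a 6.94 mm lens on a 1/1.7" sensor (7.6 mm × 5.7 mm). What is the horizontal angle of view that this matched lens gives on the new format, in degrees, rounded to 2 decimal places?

Equal vertical AOV ⇒ f₂ = f₁ · 6.6/5.7 = 6.94 × 1.15789 ≈ 8.0358 mm.
Horizontal AOV on the new format = 2·arctan(8.8 / (2 × 8.0358)) = 2·arctan(0.54755) ≈ 57.4059°.

57.41°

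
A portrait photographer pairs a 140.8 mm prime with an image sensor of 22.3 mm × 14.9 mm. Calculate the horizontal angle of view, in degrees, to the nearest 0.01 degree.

Angle of view α = 2·arctan(w/2f) with w = 22.3 mm and f = 140.8 mm.
w/2f = 0.07919; arctan(0.07919) ≈ 4.5278°, so α ≈ 9.0556°.

9.06°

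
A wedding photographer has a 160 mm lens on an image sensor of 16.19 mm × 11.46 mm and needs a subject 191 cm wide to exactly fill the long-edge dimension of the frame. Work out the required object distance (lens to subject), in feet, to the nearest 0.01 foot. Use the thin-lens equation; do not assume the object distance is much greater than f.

62.45 ft

W: 191 cm = 1910 mm.
Magnification m = w/W = dᵢ/dₒ; combined with 1/f = 1/dₒ + 1/dᵢ this gives dₒ = f·(1 + W/w).
dₒ = 160 mm × (1 + 1910/16.19) = 160 × 118.9741 ≈ 19035.849 mm = 19035.849/304.8 ft = 62.4536 ft.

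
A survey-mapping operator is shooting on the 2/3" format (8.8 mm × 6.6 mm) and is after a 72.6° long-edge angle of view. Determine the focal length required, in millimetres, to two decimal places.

5.99 mm

From α = 2·arctan(w/2f) we get f = w / (2·tan(α/2)).
With w = 8.8 mm and α/2 = 36.3°, tan(α/2) ≈ 0.73457, so f ≈ 8.8 / 1.46915 ≈ 5.9899 mm.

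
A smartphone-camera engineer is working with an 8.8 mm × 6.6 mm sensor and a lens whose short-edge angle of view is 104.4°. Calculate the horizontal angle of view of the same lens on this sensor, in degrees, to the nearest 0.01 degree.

From the short-edge AOV: f = 6.6 / (2·tan(52.2°)) = 6.6 / 2.57838 ≈ 2.5597 mm.
Horizontal AOV = 2·arctan(8.8 / (2 × 2.5597)) = 2·arctan(1.71892) ≈ 119.6218°.

119.62°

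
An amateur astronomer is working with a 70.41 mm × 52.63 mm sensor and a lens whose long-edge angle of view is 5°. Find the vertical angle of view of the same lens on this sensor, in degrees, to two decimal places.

From the long-edge AOV: f = 70.41 / (2·tan(2.5°)) = 70.41 / 0.08732 ≈ 806.3271 mm.
Vertical AOV = 2·arctan(52.63 / (2 × 806.3271)) = 2·arctan(0.03264) ≈ 3.7384°.

3.74°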